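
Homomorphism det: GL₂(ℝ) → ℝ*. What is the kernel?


Kernel = preimage of identity
ker(det) = {A | det(A) = 1} = SL₂(ℝ)

ker(det) = SL₂(ℝ)


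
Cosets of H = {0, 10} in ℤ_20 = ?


H = {0, 10}, |H| = 2
Number of cosets = |G|/|H| = 20/2 = 10
0 + H = {0, 10}
1 + H = {1, 11}
2 + H = {2, 12}
3 + H = {3, 13}
4 + H = {4, 14}
5 + H = {5, 15}
6 + H = {6, 16}
7 + H = {7, 17}
8 + H = {8, 18}
9 + H = {9, 19}

Cosets: 0+H={0,10}; 1+H={1,11}; 2+H={2,12}; 3+H={3,13}; 4+H={4,14}; 5+H={5,15}; 6+H={6,16}; 7+H={7,17}; 8+H={8,18}; 9+H={9,19}


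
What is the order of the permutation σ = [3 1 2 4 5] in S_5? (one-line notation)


Cycle decomposition: (1 3 2)
Cycle lengths: 3
Order = lcm(3) = 3

ord(σ) = 3


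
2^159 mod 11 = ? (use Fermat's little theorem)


Fermat's little theorem: if p is prime and gcd(a,p)=1, then a^(p-1) ≡ 1 (mod p)
p = 11 is prime, gcd(2,11) = 1
Reduce exponent: 159 mod 10 = 9
So 2^159 ≡ 2^9 (mod 11)
2^9 mod 11 = 6

2^159 ≡ 6 (mod 11)


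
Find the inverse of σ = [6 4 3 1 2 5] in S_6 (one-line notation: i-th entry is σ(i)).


To find σ⁻¹, swap domain and range:
σ(1) = 6 → σ⁻¹(6) = 1
σ(2) = 4 → σ⁻¹(4) = 2
σ(3) = 3 → σ⁻¹(3) = 3
σ(4) = 1 → σ⁻¹(1) = 4
σ(5) = 2 → σ⁻¹(2) = 5
σ(6) = 5 → σ⁻¹(5) = 6

σ⁻¹ = [4 5 3 2 6 1]


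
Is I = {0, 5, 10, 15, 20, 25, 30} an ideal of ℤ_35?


Check ideal conditions for I = {0, 5, 10, 15, 20, 25, 30} in ℤ_35:
(1) I is an additive subgroup? Yes
(2) For r ∈ ℤ_35 and a ∈ I: r·a ∈ I? Yes

Yes, I is an ideal of ℤ_35


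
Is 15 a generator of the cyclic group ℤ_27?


g generates ℤ_n iff gcd(g, n) = 1
gcd(15, 27) = 3
Since gcd = 3 ≠ 1, ⟨15⟩ has order 9 < 27, so 15 is not a generator.

No, 15 does not generate ℤ_27


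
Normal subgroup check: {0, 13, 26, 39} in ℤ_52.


H = {0, 13, 26, 39} in ℤ_52
ℤ_52 is abelian; every subgroup of an abelian group is normal

Yes, normal subgroup


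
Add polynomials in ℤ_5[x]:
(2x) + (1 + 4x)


Add coefficients mod 5:
x^0: 0 + 1 = 1 (mod 5)
x^1: 2 + 4 = 1 (mod 5)
Result: 1 + x

f + g = 1 + x


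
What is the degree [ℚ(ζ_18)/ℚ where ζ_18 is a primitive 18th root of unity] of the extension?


[ℚ(ζ_n):ℚ] = deg Φ_n(x) = φ(n). Here φ(18) = 6

[ℚ(ζ_18)/ℚ where ζ_18 is a primitive 18th root of unity] = 6


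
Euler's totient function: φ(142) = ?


Factor n: 142 = 2 × 71
φ(n) = n · ∏(1 - 1/p) over distinct primes p | n
φ(142) = 142 · (1 - 1/2) · (1 - 1/71) = 70

φ(142) = 70


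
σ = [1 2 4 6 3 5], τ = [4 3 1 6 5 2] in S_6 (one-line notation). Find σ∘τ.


σ∘τ: apply τ first, then σ
1 →τ 4 →σ 6
2 →τ 3 →σ 4
3 →τ 1 →σ 1
4 →τ 6 →σ 5
5 →τ 5 →σ 3
6 →τ 2 →σ 2

σ∘τ = [6 4 1 5 3 2]


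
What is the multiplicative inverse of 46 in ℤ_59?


Use the extended Euclidean algorithm to write 1 = 46·s + 59·t; then s mod 59 is the inverse.
Euclidean algorithm:
  46 = 0·59 + 46
  59 = 1·46 + 13
  46 = 3·13 + 7
  13 = 1·7 + 6
  7 = 1·6 + 1
  6 = 6·1 + 0
gcd(46,59) = 1
Back-substitution gives: 46·(9) + 59·(-7) = 1
So 46⁻¹ ≡ 9 ≡ 9 (mod 59)
Check: 46 × 9 = 414 ≡ 1 (mod 59) ✓

46⁻¹ ≡ 9 (mod 59)


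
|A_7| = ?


|A_n| = n!/2 (even permutations)
|A_7| = 7!/2 = 5040/2 = 2520

|A_7| = 2520


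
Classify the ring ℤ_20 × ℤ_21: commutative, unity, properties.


Direct product ring; commutative with unity (1,1); but (1,0)·(0,1) = (0,0) gives zero divisors, so not an integral domain
Commutative: Yes
Integral domain: No
Has unity: Yes

ℤ_20 × ℤ_21: Commutative=Yes, Unity=Yes


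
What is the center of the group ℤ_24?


Z(G) = {g ∈ G | gx = xg for all x ∈ G}
ℤ_24 is abelian, so Z(G) = G

Z(ℤ_24) = ℤ_24


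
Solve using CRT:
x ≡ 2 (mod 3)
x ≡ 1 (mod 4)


m₁ = 3, m₂ = 4, gcd = 1, so CRT applies. M = m₁·m₂ = 12
Let M₁ = M/m₁ = 4, M₂ = M/m₂ = 3
Find y₁ ≡ M₁⁻¹ (mod m₁): 4⁻¹ ≡ 1 (mod 3)
Find y₂ ≡ M₂⁻¹ (mod m₂): 3⁻¹ ≡ 3 (mod 4)
x = a₁·M₁·y₁ + a₂·M₂·y₂ = 2·4·1 + 1·3·3 = 17
Reduce mod 12: x ≡ 5
Check: 5 mod 3 = 2 ✓, 5 mod 4 = 1 ✓

x ≡ 5 (mod 12)


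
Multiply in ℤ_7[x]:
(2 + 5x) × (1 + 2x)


Expand and collect like terms; reduce coefficients mod 7:
x^0: 2·1 = 2 ≡ 2 (mod 7)
x^1: 2·2 + 5·1 = 9 ≡ 2 (mod 7)
x^2: 5·2 = 10 ≡ 3 (mod 7)
Result: 2 + 2x + 3x^2

f · g = 2 + 2x + 3x^2


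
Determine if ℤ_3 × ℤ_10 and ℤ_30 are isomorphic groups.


Comparing ℤ_3 × ℤ_10 and ℤ_30:
gcd(3,10) = 1, so ℤ_3 × ℤ_10 ≅ ℤ_30 (CRT)

Yes, ℤ_3 × ℤ_10 ≅ ℤ_30


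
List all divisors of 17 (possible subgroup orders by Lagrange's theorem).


Lagrange's theorem: |H| divides |G|
|G| = 17
Divisors of 17: 1, 17

Possible subgroup orders: {1, 17}


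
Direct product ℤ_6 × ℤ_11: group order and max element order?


|ℤ_6 × ℤ_11| = 6 × 11 = 66
Max element order = lcm(6,11) = 66
Cyclic? Yes (gcd=1)

|ℤ_6×ℤ_11| = 66, max element order = 66


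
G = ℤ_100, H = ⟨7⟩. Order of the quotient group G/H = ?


|⟨7⟩| = n / gcd(7, 100) = 100 / 1 = 100
H is normal (ℤ_100 is abelian).
|G/H| = |G| / |H| = 100 / 100 = 1

|G/H| = 1


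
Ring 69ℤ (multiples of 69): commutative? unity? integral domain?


69ℤ is a commutative ring under +,× but has no multiplicative identity (1 ∉ 69ℤ); it has no zero divisors, but without unity it is not an integral domain
Commutative: Yes
Integral domain: No
Has unity: No

69ℤ (multiples of 69): Commutative=Yes, Unity=No


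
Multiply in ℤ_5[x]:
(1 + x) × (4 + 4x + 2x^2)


Expand and collect like terms; reduce coefficients mod 5:
x^0: 1·4 = 4 ≡ 4 (mod 5)
x^1: 1·4 + 1·4 = 8 ≡ 3 (mod 5)
x^2: 1·2 + 1·4 = 6 ≡ 1 (mod 5)
x^3: 1·2 = 2 ≡ 2 (mod 5)
Result: 4 + 3x + x^2 + 2x^3

f · g = 4 + 3x + x^2 + 2x^3


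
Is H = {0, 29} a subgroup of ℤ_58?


Subgroup test for H = {0, 29} in (ℤ_58, +):
(1) 0 ∈ H? Yes
(2) Closure: for all a,b ∈ H, (a+b) mod 58 ∈ H? Yes
(3) Inverses: for all a ∈ H, -a mod 58 ∈ H? Yes

Yes, H is a subgroup of ℤ_58


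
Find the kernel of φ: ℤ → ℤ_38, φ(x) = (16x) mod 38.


Kernel = preimage of identity
ker(φ) = {x ∈ ℤ : 16x ≡ 0 (mod 38)}. gcd(16,38) = 2, so 16x ≡ 0 (mod 38) ⟺ x ≡ 0 (mod 38/2 = 19). Hence ker(φ) = 19ℤ

ker(φ) = 19ℤ


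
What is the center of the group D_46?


Z(G) = {g ∈ G | gx = xg for all x ∈ G}
For even n, Z(D_n) = {e, r^(n/2)}: the 180° rotation r^23 commutes with every reflection and rotation

Z(D_46) = {e, r^23}


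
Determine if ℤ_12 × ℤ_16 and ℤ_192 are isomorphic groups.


Comparing ℤ_12 × ℤ_16 and ℤ_192:
gcd(12,16) = 4 ≠ 1. Max element order in ℤ_12×ℤ_16 is lcm(12,16) = 48 < 192, so it has no element of order 192

No, ℤ_12 × ℤ_16 ≇ ℤ_192


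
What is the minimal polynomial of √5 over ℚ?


√5 satisfies x² - 5 = 0, irreducible over ℚ since 5 is squarefree

Minimal polynomial: x² - 5


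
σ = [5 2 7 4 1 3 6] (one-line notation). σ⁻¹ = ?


To find σ⁻¹, swap domain and range:
σ(1) = 5 → σ⁻¹(5) = 1
σ(2) = 2 → σ⁻¹(2) = 2
σ(3) = 7 → σ⁻¹(7) = 3
σ(4) = 4 → σ⁻¹(4) = 4
σ(5) = 1 → σ⁻¹(1) = 5
σ(6) = 3 → σ⁻¹(3) = 6
σ(7) = 6 → σ⁻¹(6) = 7

σ⁻¹ = [5 2 6 4 1 7 3]


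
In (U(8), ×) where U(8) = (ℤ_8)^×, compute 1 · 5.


Operation: multiplication mod 8
1 · 5 = (a × b) mod 8 with a = 1, b = 5

1 · 5 = 5


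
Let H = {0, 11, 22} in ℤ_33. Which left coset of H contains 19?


19 + H = {19 + h (mod 33) : h ∈ H}
19+0=19, 19+11=30, 19+22=8
19 + H = {8, 19, 30} = 8 + H

19 + H = {8, 19, 30}


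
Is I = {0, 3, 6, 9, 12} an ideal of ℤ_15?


Check ideal conditions for I = {0, 3, 6, 9, 12} in ℤ_15:
(1) I is an additive subgroup? Yes
(2) For r ∈ ℤ_15 and a ∈ I: r·a ∈ I? Yes

Yes, I is an ideal of ℤ_15


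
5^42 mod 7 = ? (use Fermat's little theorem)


Fermat's little theorem: if p is prime and gcd(a,p)=1, then a^(p-1) ≡ 1 (mod p)
p = 7 is prime, gcd(5,7) = 1
Reduce exponent: 42 mod 6 = 0
So 5^42 ≡ 5^0 (mod 7)
5^0 = 1

5^42 ≡ 1 (mod 7)


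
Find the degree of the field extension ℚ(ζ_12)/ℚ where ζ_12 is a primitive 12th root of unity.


[ℚ(ζ_n):ℚ] = deg Φ_n(x) = φ(n). Here φ(12) = 4

[ℚ(ζ_12)/ℚ where ζ_12 is a primitive 12th root of unity] = 4


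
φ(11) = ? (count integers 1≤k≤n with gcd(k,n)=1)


φ(n) = count of k ∈ {1,...,n} with gcd(k,n)=1
Coprimes to 11: {1, 2, 3, 4, 5, 6, 7, 8, 9, 10}
Count: 10

φ(11) = 10


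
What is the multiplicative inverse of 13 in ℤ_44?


Use the extended Euclidean algorithm to write 1 = 13·s + 44·t; then s mod 44 is the inverse.
Euclidean algorithm:
  13 = 0·44 + 13
  44 = 3·13 + 5
  13 = 2·5 + 3
  5 = 1·3 + 2
  3 = 1·2 + 1
  2 = 2·1 + 0
gcd(13,44) = 1
Back-substitution gives: 13·(17) + 44·(-5) = 1
So 13⁻¹ ≡ 17 ≡ 17 (mod 44)
Check: 13 × 17 = 221 ≡ 1 (mod 44) ✓

13⁻¹ ≡ 17 (mod 44)


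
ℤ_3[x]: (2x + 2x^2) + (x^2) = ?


Add coefficients mod 3:
x^0: 0 + 0 = 0 (mod 3)
x^1: 2 + 0 = 2 (mod 3)
x^2: 2 + 1 = 0 (mod 3)
Result: 2x

f + g = 2x


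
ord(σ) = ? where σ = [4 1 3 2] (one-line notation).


Cycle decomposition: (1 4 2)
Cycle lengths: 3
Order = lcm(3) = 3

ord(σ) = 3


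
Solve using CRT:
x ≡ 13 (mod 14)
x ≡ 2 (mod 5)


m₁ = 14, m₂ = 5, gcd = 1, so CRT applies. M = m₁·m₂ = 70
Let M₁ = M/m₁ = 5, M₂ = M/m₂ = 14
Find y₁ ≡ M₁⁻¹ (mod m₁): 5⁻¹ ≡ 3 (mod 14)
Find y₂ ≡ M₂⁻¹ (mod m₂): 14⁻¹ ≡ 4 (mod 5)
x = a₁·M₁·y₁ + a₂·M₂·y₂ = 13·5·3 + 2·14·4 = 307
Reduce mod 70: x ≡ 27
Check: 27 mod 14 = 13 ✓, 27 mod 5 = 2 ✓

x ≡ 27 (mod 70)


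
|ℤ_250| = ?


ℤ_n has n elements.

|ℤ_250| = 250


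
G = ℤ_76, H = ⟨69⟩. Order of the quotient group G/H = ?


|⟨69⟩| = n / gcd(69, 76) = 76 / 1 = 76
H is normal (ℤ_76 is abelian).
|G/H| = |G| / |H| = 76 / 76 = 1

|G/H| = 1


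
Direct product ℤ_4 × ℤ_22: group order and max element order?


|ℤ_4 × ℤ_22| = 4 × 22 = 88
Max element order = lcm(4,22) = 44
Cyclic? No (gcd=2)

|ℤ_4×ℤ_22| = 88, max element order = 44


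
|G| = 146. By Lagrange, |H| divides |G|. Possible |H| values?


Lagrange's theorem: |H| divides |G|
|G| = 146
Divisors of 146: 1, 2, 73, 146

Possible subgroup orders: {1, 2, 73, 146}


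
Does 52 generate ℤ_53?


g generates ℤ_n iff gcd(g, n) = 1
gcd(52, 53) = 1
Since gcd = 1, 52 is a generator.

Yes, 52 generates ℤ_53


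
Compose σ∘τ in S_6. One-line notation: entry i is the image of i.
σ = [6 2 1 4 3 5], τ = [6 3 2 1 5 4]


σ∘τ: apply τ first, then σ
1 →τ 6 →σ 5
2 →τ 3 →σ 1
3 →τ 2 →σ 2
4 →τ 1 →σ 6
5 →τ 5 →σ 3
6 →τ 4 →σ 4

σ∘τ = [5 1 2 6 3 4]


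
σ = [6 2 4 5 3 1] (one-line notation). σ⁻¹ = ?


To find σ⁻¹, swap domain and range:
σ(1) = 6 → σ⁻¹(6) = 1
σ(2) = 2 → σ⁻¹(2) = 2
σ(3) = 4 → σ⁻¹(4) = 3
σ(4) = 5 → σ⁻¹(5) = 4
σ(5) = 3 → σ⁻¹(3) = 5
σ(6) = 1 → σ⁻¹(1) = 6

σ⁻¹ = [6 2 5 3 4 1]


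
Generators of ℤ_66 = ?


g generates ℤ_n iff gcd(g,n) = 1
Prime factors of 66: 2, 3, 11
Generators are g ∈ {1,...,65} not divisible by any of these primes.
Generators: {1, 5, 7, 13, 17, 19, 23, 25, 29, 31, 35, 37, 41, 43, 47, 49, 53, 59, 61, 65}
Number of generators = φ(66) = 20

Generators of ℤ_66 = {1, 5, 7, 13, 17, 19, 23, 25, 29, 31, 35, 37, 41, 43, 47, 49, 53, 59, 61, 65}


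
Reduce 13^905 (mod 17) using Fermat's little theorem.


Fermat's little theorem: if p is prime and gcd(a,p)=1, then a^(p-1) ≡ 1 (mod p)
p = 17 is prime, gcd(13,17) = 1
Reduce exponent: 905 mod 16 = 9
So 13^905 ≡ 13^9 (mod 17)
13^9 mod 17 = 13

13^905 ≡ 13 (mod 17)


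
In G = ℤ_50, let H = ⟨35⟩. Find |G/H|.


|⟨35⟩| = n / gcd(35, 50) = 50 / 5 = 10
H is normal (ℤ_50 is abelian).
|G/H| = |G| / |H| = 50 / 10 = 5

|G/H| = 5


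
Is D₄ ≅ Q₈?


Comparing D₄ and Q₈:
D₄ has 5 elements of order 2; Q₈ has only 1

No, D₄ ≇ Q₈


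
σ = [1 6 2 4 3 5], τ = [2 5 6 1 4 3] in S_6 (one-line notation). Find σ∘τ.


σ∘τ: apply τ first, then σ
1 →τ 2 →σ 6
2 →τ 5 →σ 3
3 →τ 6 →σ 5
4 →τ 1 →σ 1
5 →τ 4 →σ 4
6 →τ 3 →σ 2

σ∘τ = [6 3 5 1 4 2]


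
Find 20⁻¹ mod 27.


Use the extended Euclidean algorithm to write 1 = 20·s + 27·t; then s mod 27 is the inverse.
Euclidean algorithm:
  20 = 0·27 + 20
  27 = 1·20 + 7
  20 = 2·7 + 6
  7 = 1·6 + 1
  6 = 6·1 + 0
gcd(20,27) = 1
Back-substitution gives: 20·(-4) + 27·(3) = 1
So 20⁻¹ ≡ -4 ≡ 23 (mod 27)
Check: 20 × 23 = 460 ≡ 1 (mod 27) ✓

20⁻¹ ≡ 23 (mod 27)


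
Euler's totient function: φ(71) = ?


Factor n: 71 = 71
φ(n) = n · ∏(1 - 1/p) over distinct primes p | n
φ(71) = 71 · (1 - 1/71) = 70

φ(71) = 70


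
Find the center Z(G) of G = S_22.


Z(G) = {g ∈ G | gx = xg for all x ∈ G}
S_n is non-abelian for n ≥ 3; Z(S_22) is trivial

Z(S_22) = {e}


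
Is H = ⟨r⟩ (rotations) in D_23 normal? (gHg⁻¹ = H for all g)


H = ⟨r⟩ (rotations) in D_23
The rotation subgroup ⟨r⟩ has index 2 in D_23, so it is normal

Yes, normal subgroup


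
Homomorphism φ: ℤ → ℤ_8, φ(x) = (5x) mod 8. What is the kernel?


Kernel = preimage of identity
ker(φ) = {x ∈ ℤ : 5x ≡ 0 (mod 8)}. gcd(5,8) = 1, so 5x ≡ 0 (mod 8) ⟺ x ≡ 0 (mod 8/1 = 8). Hence ker(φ) = 8ℤ

ker(φ) = 8ℤ


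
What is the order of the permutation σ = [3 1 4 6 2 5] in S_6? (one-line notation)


Cycle decomposition: (1 3 4 6 5 2)
Cycle lengths: 6
Order = lcm(6) = 6

ord(σ) = 6


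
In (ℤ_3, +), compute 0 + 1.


Operation: addition mod 3
0 + 1 = (a + b) mod 3 with a = 0, b = 1

0 + 1 = 1


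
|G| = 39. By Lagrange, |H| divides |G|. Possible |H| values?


Lagrange's theorem: |H| divides |G|
|G| = 39
Divisors of 39: 1, 3, 13, 39

Possible subgroup orders: {1, 3, 13, 39}


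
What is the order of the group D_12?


|D_n| = 2n (n rotations and n reflections)
|D_12| = 2×12 = 24

|D_12| = 24


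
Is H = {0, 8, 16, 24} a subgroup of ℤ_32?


Subgroup test for H = {0, 8, 16, 24} in (ℤ_32, +):
(1) 0 ∈ H? Yes
(2) Closure: for all a,b ∈ H, (a+b) mod 32 ∈ H? Yes
(3) Inverses: for all a ∈ H, -a mod 32 ∈ H? Yes

Yes, H is a subgroup of ℤ_32


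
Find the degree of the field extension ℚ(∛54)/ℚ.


∛54 has minimal polynomial x³ - 54 (irreducible over ℚ since 54 is not a perfect cube)

[ℚ(∛54)/ℚ] = 3


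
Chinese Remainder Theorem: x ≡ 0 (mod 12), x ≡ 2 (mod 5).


m₁ = 12, m₂ = 5, gcd = 1, so CRT applies. M = m₁·m₂ = 60
Let M₁ = M/m₁ = 5, M₂ = M/m₂ = 12
Find y₁ ≡ M₁⁻¹ (mod m₁): 5⁻¹ ≡ 5 (mod 12)
Find y₂ ≡ M₂⁻¹ (mod m₂): 12⁻¹ ≡ 3 (mod 5)
x = a₁·M₁·y₁ + a₂·M₂·y₂ = 0·5·5 + 2·12·3 = 72
Reduce mod 60: x ≡ 12
Check: 12 mod 12 = 0 ✓, 12 mod 5 = 2 ✓

x ≡ 12 (mod 60)


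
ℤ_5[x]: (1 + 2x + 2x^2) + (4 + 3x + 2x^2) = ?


Add coefficients mod 5:
x^0: 1 + 4 = 0 (mod 5)
x^1: 2 + 3 = 0 (mod 5)
x^2: 2 + 2 = 4 (mod 5)
Result: 4x^2

f + g = 4x^2


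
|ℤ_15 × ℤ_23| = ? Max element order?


|ℤ_15 × ℤ_23| = 15 × 23 = 345
Max element order = lcm(15,23) = 345
Cyclic? Yes (gcd=1)

|ℤ_15×ℤ_23| = 345, max element order = 345


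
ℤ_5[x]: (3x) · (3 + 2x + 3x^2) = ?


Expand and collect like terms; reduce coefficients mod 5:
x^0: 0·3 = 0 ≡ 0 (mod 5)
x^1: 0·2 + 3·3 = 9 ≡ 4 (mod 5)
x^2: 0·3 + 3·2 = 6 ≡ 1 (mod 5)
x^3: 3·3 = 9 ≡ 4 (mod 5)
Result: 4x + x^2 + 4x^3

f · g = 4x + x^2 + 4x^3


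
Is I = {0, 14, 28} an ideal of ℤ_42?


Check ideal conditions for I = {0, 14, 28} in ℤ_42:
(1) I is an additive subgroup? Yes
(2) For r ∈ ℤ_42 and a ∈ I: r·a ∈ I? Yes

Yes, I is an ideal of ℤ_42


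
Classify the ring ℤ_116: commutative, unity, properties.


ℤ_116 is a commutative ring with unity 1; 116 = 2×58 is composite, so 2·58 ≡ 0 gives zero divisors (not an integral domain)
Commutative: Yes
Integral domain: No
Has unity: Yes

ℤ_116: Commutative=Yes, Unity=Yes


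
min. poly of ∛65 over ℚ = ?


∛65 satisfies x³ - 65 = 0, irreducible over ℚ (no rational root; 65 is not a perfect cube)

Minimal polynomial: x³ - 65


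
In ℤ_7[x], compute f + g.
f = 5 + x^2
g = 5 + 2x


Add coefficients mod 7:
x^0: 5 + 5 = 3 (mod 7)
x^1: 0 + 2 = 2 (mod 7)
x^2: 1 + 0 = 1 (mod 7)
Result: 3 + 2x + x^2

f + g = 3 + 2x + x^2


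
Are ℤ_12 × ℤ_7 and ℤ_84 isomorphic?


Comparing ℤ_12 × ℤ_7 and ℤ_84:
gcd(12,7) = 1, so ℤ_12 × ℤ_7 ≅ ℤ_84 (CRT)

Yes, ℤ_12 × ℤ_7 ≅ ℤ_84


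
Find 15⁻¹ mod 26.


Use the extended Euclidean algorithm to write 1 = 15·s + 26·t; then s mod 26 is the inverse.
Euclidean algorithm:
  15 = 0·26 + 15
  26 = 1·15 + 11
  15 = 1·11 + 4
  11 = 2·4 + 3
  4 = 1·3 + 1
  3 = 3·1 + 0
gcd(15,26) = 1
Back-substitution gives: 15·(7) + 26·(-4) = 1
So 15⁻¹ ≡ 7 ≡ 7 (mod 26)
Check: 15 × 7 = 105 ≡ 1 (mod 26) ✓

15⁻¹ ≡ 7 (mod 26)


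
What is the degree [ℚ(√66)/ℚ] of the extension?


√66 has minimal polynomial x² - 66 (irreducible over ℚ since 66 is squarefree)

[ℚ(√66)/ℚ] = 2


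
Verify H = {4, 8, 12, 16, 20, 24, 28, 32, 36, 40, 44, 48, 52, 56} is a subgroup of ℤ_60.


Subgroup test for H = {4, 8, 12, 16, 20, 24, 28, 32, 36, 40, 44, 48, 52, 56} in (ℤ_60, +):
(1) 0 ∈ H? No
(2) Closure: for all a,b ∈ H, (a+b) mod 60 ∈ H? No  [counterexample: 4 + 56 = 0 ∉ H]
(3) Inverses: for all a ∈ H, -a mod 60 ∈ H? Yes

No, H is not a subgroup of ℤ_60


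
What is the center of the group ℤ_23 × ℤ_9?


Z(G) = {g ∈ G | gx = xg for all x ∈ G}
Direct product of abelian groups is abelian, so Z(G) = G

Z(ℤ_23 × ℤ_9) = ℤ_23 × ℤ_9


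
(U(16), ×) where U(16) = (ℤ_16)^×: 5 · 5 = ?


Operation: multiplication mod 16
5 · 5 = (a × b) mod 16 with a = 5, b = 5

5 · 5 = 9


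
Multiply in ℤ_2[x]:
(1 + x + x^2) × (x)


Expand and collect like terms; reduce coefficients mod 2:
x^0: 1·0 = 0 ≡ 0 (mod 2)
x^1: 1·1 + 1·0 = 1 ≡ 1 (mod 2)
x^2: 1·1 + 1·0 = 1 ≡ 1 (mod 2)
x^3: 1·1 = 1 ≡ 1 (mod 2)
Result: x + x^2 + x^3

f · g = x + x^2 + x^3


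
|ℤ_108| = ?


ℤ_n has n elements.

|ℤ_108| = 108


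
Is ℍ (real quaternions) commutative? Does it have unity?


quaternion multiplication is non-commutative (ij = k ≠ ji = -k); has unity 1; a division ring but not an integral domain since integral domains are commutative by convention
Commutative: No
Integral domain: No
Has unity: Yes

ℍ (real quaternions): Commutative=No, Unity=Yes


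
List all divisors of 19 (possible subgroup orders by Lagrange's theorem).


Lagrange's theorem: |H| divides |G|
|G| = 19
Divisors of 19: 1, 19

Possible subgroup orders: {1, 19}


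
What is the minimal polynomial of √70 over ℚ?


√70 satisfies x² - 70 = 0, irreducible over ℚ since 70 is squarefree

Minimal polynomial: x² - 70


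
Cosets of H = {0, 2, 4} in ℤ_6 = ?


H = {0, 2, 4}, |H| = 3
Number of cosets = |G|/|H| = 6/3 = 2
0 + H = {0, 2, 4}
1 + H = {1, 3, 5}

Cosets: 0+H={0,2,4}; 1+H={1,3,5}


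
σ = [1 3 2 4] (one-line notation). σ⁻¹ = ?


To find σ⁻¹, swap domain and range:
σ(1) = 1 → σ⁻¹(1) = 1
σ(2) = 3 → σ⁻¹(3) = 2
σ(3) = 2 → σ⁻¹(2) = 3
σ(4) = 4 → σ⁻¹(4) = 4

σ⁻¹ = [1 3 2 4]


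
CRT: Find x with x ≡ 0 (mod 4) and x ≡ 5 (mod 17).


m₁ = 4, m₂ = 17, gcd = 1, so CRT applies. M = m₁·m₂ = 68
Let M₁ = M/m₁ = 17, M₂ = M/m₂ = 4
Find y₁ ≡ M₁⁻¹ (mod m₁): 17⁻¹ ≡ 1 (mod 4)
Find y₂ ≡ M₂⁻¹ (mod m₂): 4⁻¹ ≡ 13 (mod 17)
x = a₁·M₁·y₁ + a₂·M₂·y₂ = 0·17·1 + 5·4·13 = 260
Reduce mod 68: x ≡ 56
Check: 56 mod 4 = 0 ✓, 56 mod 17 = 5 ✓

x ≡ 56 (mod 68)


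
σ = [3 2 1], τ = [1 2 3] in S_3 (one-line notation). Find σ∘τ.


σ∘τ: apply τ first, then σ
1 →τ 1 →σ 3
2 →τ 2 →σ 2
3 →τ 3 →σ 1

σ∘τ = [3 2 1]


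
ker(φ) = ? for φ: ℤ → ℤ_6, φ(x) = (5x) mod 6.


Kernel = preimage of identity
ker(φ) = {x ∈ ℤ : 5x ≡ 0 (mod 6)}. gcd(5,6) = 1, so 5x ≡ 0 (mod 6) ⟺ x ≡ 0 (mod 6/1 = 6). Hence ker(φ) = 6ℤ

ker(φ) = 6ℤ


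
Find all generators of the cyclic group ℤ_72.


g generates ℤ_n iff gcd(g,n) = 1
Prime factors of 72: 2, 3
Generators are g ∈ {1,...,71} not divisible by any of these primes.
Generators: {1, 5, 7, 11, 13, 17, 19, 23, 25, 29, 31, 35, 37, 41, 43, 47, 49, 53, 55, 59, 61, 65, 67, 71}
Number of generators = φ(72) = 24

Generators of ℤ_72 = {1, 5, 7, 11, 13, 17, 19, 23, 25, 29, 31, 35, 37, 41, 43, 47, 49, 53, 55, 59, 61, 65, 67, 71}


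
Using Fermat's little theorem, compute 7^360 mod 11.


Fermat's little theorem: if p is prime and gcd(a,p)=1, then a^(p-1) ≡ 1 (mod p)
p = 11 is prime, gcd(7,11) = 1
Reduce exponent: 360 mod 10 = 0
So 7^360 ≡ 7^0 (mod 11)
7^0 = 1

7^360 ≡ 1 (mod 11)


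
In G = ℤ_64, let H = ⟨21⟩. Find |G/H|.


|⟨21⟩| = n / gcd(21, 64) = 64 / 1 = 64
H is normal (ℤ_64 is abelian).
|G/H| = |G| / |H| = 64 / 64 = 1

|G/H| = 1


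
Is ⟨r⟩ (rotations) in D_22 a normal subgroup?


H = ⟨r⟩ (rotations) in D_22
The rotation subgroup ⟨r⟩ has index 2 in D_22, so it is normal

Yes, normal subgroup


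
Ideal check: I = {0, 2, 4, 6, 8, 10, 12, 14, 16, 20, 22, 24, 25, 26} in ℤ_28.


Check ideal conditions for I = {0, 2, 4, 6, 8, 10, 12, 14, 16, 20, 22, 24, 25, 26} in ℤ_28:
(1) I is an additive subgroup? No
(2) For r ∈ ℤ_28 and a ∈ I: r·a ∈ I? No  [counterexample: r=3, a=6, r·a mod 28 = 18 ∉ I]

No, I is not an ideal of ℤ_28


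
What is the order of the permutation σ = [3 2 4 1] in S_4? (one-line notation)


Cycle decomposition: (1 3 4)
Cycle lengths: 3
Order = lcm(3) = 3

ord(σ) = 3


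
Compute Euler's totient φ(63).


Factor n: 63 = 3^2 × 7
φ(n) = n · ∏(1 - 1/p) over distinct primes p | n
φ(63) = 63 · (1 - 1/3) · (1 - 1/7) = 36

φ(63) = 36


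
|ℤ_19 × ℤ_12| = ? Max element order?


|ℤ_19 × ℤ_12| = 19 × 12 = 228
Max element order = lcm(19,12) = 228
Cyclic? Yes (gcd=1)

|ℤ_19×ℤ_12| = 228, max element order = 228


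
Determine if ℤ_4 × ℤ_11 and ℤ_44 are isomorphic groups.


Comparing ℤ_4 × ℤ_11 and ℤ_44:
gcd(4,11) = 1, so ℤ_4 × ℤ_11 ≅ ℤ_44 (CRT)

Yes, ℤ_4 × ℤ_11 ≅ ℤ_44


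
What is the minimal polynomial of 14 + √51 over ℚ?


Let α = 14 + √51. Then α - 14 = √51, so (α - 14)² = 51, giving α² - 28α + 145 = 0. Degree 2 and α ∉ ℚ, so this is the minimal polynomial.

Minimal polynomial: x² - 28x + 145


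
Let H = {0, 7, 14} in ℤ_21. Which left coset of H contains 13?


13 + H = {13 + h (mod 21) : h ∈ H}
13+0=13, 13+7=20, 13+14=6
13 + H = {6, 13, 20} = 6 + H

13 + H = {6, 13, 20}


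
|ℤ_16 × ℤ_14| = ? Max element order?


|ℤ_16 × ℤ_14| = 16 × 14 = 224
Max element order = lcm(16,14) = 112
Cyclic? No (gcd=2)

|ℤ_16×ℤ_14| = 224, max element order = 112


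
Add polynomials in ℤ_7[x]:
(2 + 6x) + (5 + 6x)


Add coefficients mod 7:
x^0: 2 + 5 = 0 (mod 7)
x^1: 6 + 6 = 5 (mod 7)
Result: 5x

f + g = 5x


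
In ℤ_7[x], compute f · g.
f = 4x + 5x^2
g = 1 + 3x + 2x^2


Expand and collect like terms; reduce coefficients mod 7:
x^0: 0·1 = 0 ≡ 0 (mod 7)
x^1: 0·3 + 4·1 = 4 ≡ 4 (mod 7)
x^2: 0·2 + 4·3 + 5·1 = 17 ≡ 3 (mod 7)
x^3: 4·2 + 5·3 = 23 ≡ 2 (mod 7)
x^4: 5·2 = 10 ≡ 3 (mod 7)
Result: 4x + 3x^2 + 2x^3 + 3x^4

f · g = 4x + 3x^2 + 2x^3 + 3x^4


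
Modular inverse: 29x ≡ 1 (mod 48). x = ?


Use the extended Euclidean algorithm to write 1 = 29·s + 48·t; then s mod 48 is the inverse.
Euclidean algorithm:
  29 = 0·48 + 29
  48 = 1·29 + 19
  29 = 1·19 + 10
  19 = 1·10 + 9
  10 = 1·9 + 1
  9 = 9·1 + 0
gcd(29,48) = 1
Back-substitution gives: 29·(5) + 48·(-3) = 1
So 29⁻¹ ≡ 5 ≡ 5 (mod 48)
Check: 29 × 5 = 145 ≡ 1 (mod 48) ✓

29⁻¹ ≡ 5 (mod 48)


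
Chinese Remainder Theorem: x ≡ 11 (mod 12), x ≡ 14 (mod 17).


m₁ = 12, m₂ = 17, gcd = 1, so CRT applies. M = m₁·m₂ = 204
Let M₁ = M/m₁ = 17, M₂ = M/m₂ = 12
Find y₁ ≡ M₁⁻¹ (mod m₁): 17⁻¹ ≡ 5 (mod 12)
Find y₂ ≡ M₂⁻¹ (mod m₂): 12⁻¹ ≡ 10 (mod 17)
x = a₁·M₁·y₁ + a₂·M₂·y₂ = 11·17·5 + 14·12·10 = 2615
Reduce mod 204: x ≡ 167
Check: 167 mod 12 = 11 ✓, 167 mod 17 = 14 ✓

x ≡ 167 (mod 204)


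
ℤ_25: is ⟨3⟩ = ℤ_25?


g generates ℤ_n iff gcd(g, n) = 1
gcd(3, 25) = 1
Since gcd = 1, 3 is a generator.

Yes, 3 generates ℤ_25


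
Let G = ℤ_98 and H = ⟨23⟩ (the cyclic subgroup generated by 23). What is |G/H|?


|⟨23⟩| = n / gcd(23, 98) = 98 / 1 = 98
H is normal (ℤ_98 is abelian).
|G/H| = |G| / |H| = 98 / 98 = 1

|G/H| = 1


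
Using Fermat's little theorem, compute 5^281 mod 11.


Fermat's little theorem: if p is prime and gcd(a,p)=1, then a^(p-1) ≡ 1 (mod p)
p = 11 is prime, gcd(5,11) = 1
Reduce exponent: 281 mod 10 = 1
So 5^281 ≡ 5^1 (mod 11)
5^1 mod 11 = 5

5^281 ≡ 5 (mod 11)


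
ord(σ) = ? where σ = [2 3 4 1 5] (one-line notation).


Cycle decomposition: (1 2 3 4)
Cycle lengths: 4
Order = lcm(4) = 4

ord(σ) = 4


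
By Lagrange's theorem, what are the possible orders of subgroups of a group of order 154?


Lagrange's theorem: |H| divides |G|
|G| = 154
Divisors of 154: 1, 2, 7, 11, 14, 22, 77, 154

Possible subgroup orders: {1, 2, 7, 11, 14, 22, 77, 154}


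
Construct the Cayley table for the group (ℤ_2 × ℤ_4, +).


Elements: {(0,0), (0,1), (0,2), (0,3), (1,0), (1,1), (1,2), (1,3)}
Operation: componentwise addition mod (2, 4)
Entry (a, b) = ((a₁+b₁) mod 2, (a₂+b₂) mod 4)

Cayley table:
      | (0,0) | (0,1) | (0,2) | (0,3) | (1,0) | (1,1) | (1,2) | (1,3)
(0,0) | (0,0) | (0,1) | (0,2) | (0,3) | (1,0) | (1,1) | (1,2) | (1,3)
(0,1) | (0,1) | (0,2) | (0,3) | (0,0) | (1,1) | (1,2) | (1,3) | (1,0)
(0,2) | (0,2) | (0,3) | (0,0) | (0,1) | (1,2) | (1,3) | (1,0) | (1,1)
(0,3) | (0,3) | (0,0) | (0,1) | (0,2) | (1,3) | (1,0) | (1,1) | (1,2)
(1,0) | (1,0) | (1,1) | (1,2) | (1,3) | (0,0) | (0,1) | (0,2) | (0,3)
(1,1) | (1,1) | (1,2) | (1,3) | (1,0) | (0,1) | (0,2) | (0,3) | (0,0)
(1,2) | (1,2) | (1,3) | (1,0) | (1,1) | (0,2) | (0,3) | (0,0) | (0,1)
(1,3) | (1,3) | (1,0) | (1,1) | (1,2) | (0,3) | (0,0) | (0,1) | (0,2)


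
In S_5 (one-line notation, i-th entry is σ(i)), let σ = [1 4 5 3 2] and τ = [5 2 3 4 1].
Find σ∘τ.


σ∘τ: apply τ first, then σ
1 →τ 5 →σ 2
2 →τ 2 →σ 4
3 →τ 3 →σ 5
4 →τ 4 →σ 3
5 →τ 1 →σ 1

σ∘τ = [2 4 5 3 1]


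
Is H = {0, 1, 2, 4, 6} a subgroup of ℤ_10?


Subgroup test for H = {0, 1, 2, 4, 6} in (ℤ_10, +):
(1) 0 ∈ H? Yes
(2) Closure: for all a,b ∈ H, (a+b) mod 10 ∈ H? No  [counterexample: 1 + 2 = 3 ∉ H]
(3) Inverses: for all a ∈ H, -a mod 10 ∈ H? No

No, H is not a subgroup of ℤ_10


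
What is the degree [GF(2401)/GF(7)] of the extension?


GF(2401) = GF(7^4), so the extension degree is 4

[GF(2401)/GF(7)] = 4


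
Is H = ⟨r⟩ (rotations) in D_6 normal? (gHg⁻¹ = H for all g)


H = ⟨r⟩ (rotations) in D_6
The rotation subgroup ⟨r⟩ has index 2 in D_6, so it is normal

Yes, normal subgroup


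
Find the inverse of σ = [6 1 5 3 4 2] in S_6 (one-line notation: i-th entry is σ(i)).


To find σ⁻¹, swap domain and range:
σ(1) = 6 → σ⁻¹(6) = 1
σ(2) = 1 → σ⁻¹(1) = 2
σ(3) = 5 → σ⁻¹(5) = 3
σ(4) = 3 → σ⁻¹(3) = 4
σ(5) = 4 → σ⁻¹(4) = 5
σ(6) = 2 → σ⁻¹(2) = 6

σ⁻¹ = [2 6 4 5 3 1]


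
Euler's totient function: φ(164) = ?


Factor n: 164 = 2^2 × 41
φ(n) = n · ∏(1 - 1/p) over distinct primes p | n
φ(164) = 164 · (1 - 1/2) · (1 - 1/41) = 80

φ(164) = 80


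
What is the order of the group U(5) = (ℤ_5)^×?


U(n) is the group of units mod n; |U(n)| = φ(n)
|U(5)| = φ(5) = 4

|U(5) = (ℤ_5)^×| = 4


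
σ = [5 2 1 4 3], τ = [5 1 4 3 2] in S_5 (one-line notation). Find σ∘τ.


σ∘τ: apply τ first, then σ
1 →τ 5 →σ 3
2 →τ 1 →σ 5
3 →τ 4 →σ 4
4 →τ 3 →σ 1
5 →τ 2 →σ 2

σ∘τ = [3 5 4 1 2]


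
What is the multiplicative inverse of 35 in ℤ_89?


Use the extended Euclidean algorithm to write 1 = 35·s + 89·t; then s mod 89 is the inverse.
Euclidean algorithm:
  35 = 0·89 + 35
  89 = 2·35 + 19
  35 = 1·19 + 16
  19 = 1·16 + 3
  16 = 5·3 + 1
  3 = 3·1 + 0
gcd(35,89) = 1
Back-substitution gives: 35·(28) + 89·(-11) = 1
So 35⁻¹ ≡ 28 ≡ 28 (mod 89)
Check: 35 × 28 = 980 ≡ 1 (mod 89) ✓

35⁻¹ ≡ 28 (mod 89)


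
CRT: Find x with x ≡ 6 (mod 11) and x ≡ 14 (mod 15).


m₁ = 11, m₂ = 15, gcd = 1, so CRT applies. M = m₁·m₂ = 165
Let M₁ = M/m₁ = 15, M₂ = M/m₂ = 11
Find y₁ ≡ M₁⁻¹ (mod m₁): 15⁻¹ ≡ 3 (mod 11)
Find y₂ ≡ M₂⁻¹ (mod m₂): 11⁻¹ ≡ 11 (mod 15)
x = a₁·M₁·y₁ + a₂·M₂·y₂ = 6·15·3 + 14·11·11 = 1964
Reduce mod 165: x ≡ 149
Check: 149 mod 11 = 6 ✓, 149 mod 15 = 14 ✓

x ≡ 149 (mod 165)


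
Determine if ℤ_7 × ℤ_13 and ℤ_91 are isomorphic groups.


Comparing ℤ_7 × ℤ_13 and ℤ_91:
gcd(7,13) = 1, so ℤ_7 × ℤ_13 ≅ ℤ_91 (CRT)

Yes, ℤ_7 × ℤ_13 ≅ ℤ_91


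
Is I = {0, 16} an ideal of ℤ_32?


Check ideal conditions for I = {0, 16} in ℤ_32:
(1) I is an additive subgroup? Yes
(2) For r ∈ ℤ_32 and a ∈ I: r·a ∈ I? Yes

Yes, I is an ideal of ℤ_32


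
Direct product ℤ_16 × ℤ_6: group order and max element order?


|ℤ_16 × ℤ_6| = 16 × 6 = 96
Max element order = lcm(16,6) = 48
Cyclic? No (gcd=2)

|ℤ_16×ℤ_6| = 96, max element order = 48


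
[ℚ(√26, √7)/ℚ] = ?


[ℚ(√26,√7):ℚ] = [ℚ(√26,√7):ℚ(√26)]·[ℚ(√26):ℚ] = 2·2 = 4

[ℚ(√26, √7)/ℚ] = 4


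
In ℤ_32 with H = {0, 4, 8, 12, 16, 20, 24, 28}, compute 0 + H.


0 + H = {0 + h (mod 32) : h ∈ H}
0+0=0, 0+4=4, 0+8=8, 0+12=12, 0+16=16, 0+20=20, 0+24=24, 0+28=28

0 + H = {0, 4, 8, 12, 16, 20, 24, 28}


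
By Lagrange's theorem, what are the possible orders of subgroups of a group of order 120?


Lagrange's theorem: |H| divides |G|
|G| = 120
Divisors of 120: 1, 2, 3, 4, 5, 6, 8, 10, 12, 15, 20, 24, 30, 40, 60, 120

Possible subgroup orders: {1, 2, 3, 4, 5, 6, 8, 10, 12, 15, 20, 24, 30, 40, 60, 120}


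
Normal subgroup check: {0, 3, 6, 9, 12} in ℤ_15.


H = {0, 3, 6, 9, 12} in ℤ_15
ℤ_15 is abelian; every subgroup of an abelian group is normal

Yes, normal subgroup


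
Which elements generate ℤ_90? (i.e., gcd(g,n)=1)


g generates ℤ_n iff gcd(g,n) = 1
Prime factors of 90: 2, 3, 5
Generators are g ∈ {1,...,89} not divisible by any of these primes.
Generators: {1, 7, 11, 13, 17, 19, 23, 29, 31, 37, 41, 43, 47, 49, 53, 59, 61, 67, 71, 73, 77, 79, 83, 89}
Number of generators = φ(90) = 24

Generators of ℤ_90 = {1, 7, 11, 13, 17, 19, 23, 29, 31, 37, 41, 43, 47, 49, 53, 59, 61, 67, 71, 73, 77, 79, 83, 89}


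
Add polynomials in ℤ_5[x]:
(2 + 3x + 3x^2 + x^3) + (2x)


Add coefficients mod 5:
x^0: 2 + 0 = 2 (mod 5)
x^1: 3 + 2 = 0 (mod 5)
x^2: 3 + 0 = 3 (mod 5)
x^3: 1 + 0 = 1 (mod 5)
Result: 2 + 3x^2 + x^3

f + g = 2 + 3x^2 + x^3


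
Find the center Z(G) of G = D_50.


Z(G) = {g ∈ G | gx = xg for all x ∈ G}
For even n, Z(D_n) = {e, r^(n/2)}: the 180° rotation r^25 commutes with every reflection and rotation

Z(D_50) = {e, r^25}


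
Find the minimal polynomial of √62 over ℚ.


√62 satisfies x² - 62 = 0, irreducible over ℚ since 62 is squarefree

Minimal polynomial: x² - 62


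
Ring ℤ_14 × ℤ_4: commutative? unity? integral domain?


Direct product ring; commutative with unity (1,1); but (1,0)·(0,1) = (0,0) gives zero divisors, so not an integral domain
Commutative: Yes
Integral domain: No
Has unity: Yes

ℤ_14 × ℤ_4: Commutative=Yes, Unity=Yes


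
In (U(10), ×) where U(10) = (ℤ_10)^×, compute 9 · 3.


Operation: multiplication mod 10
9 · 3 = (a × b) mod 10 with a = 9, b = 3

9 · 3 = 7


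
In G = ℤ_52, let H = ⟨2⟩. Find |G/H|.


|⟨2⟩| = n / gcd(2, 52) = 52 / 2 = 26
H is normal (ℤ_52 is abelian).
|G/H| = |G| / |H| = 52 / 26 = 2

|G/H| = 2


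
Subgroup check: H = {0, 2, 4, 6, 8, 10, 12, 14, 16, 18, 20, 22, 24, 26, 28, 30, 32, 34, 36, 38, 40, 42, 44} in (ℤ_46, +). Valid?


Subgroup test for H = {0, 2, 4, 6, 8, 10, 12, 14, 16, 18, 20, 22, 24, 26, 28, 30, 32, 34, 36, 38, 40, 42, 44} in (ℤ_46, +):
(1) 0 ∈ H? Yes
(2) Closure: for all a,b ∈ H, (a+b) mod 46 ∈ H? Yes
(3) Inverses: for all a ∈ H, -a mod 46 ∈ H? Yes

Yes, H is a subgroup of ℤ_46


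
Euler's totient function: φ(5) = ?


φ(n) = count of k ∈ {1,...,n} with gcd(k,n)=1
Coprimes to 5: {1, 2, 3, 4}
Count: 4

φ(5) = 4


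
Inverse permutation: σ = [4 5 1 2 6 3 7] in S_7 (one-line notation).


To find σ⁻¹, swap domain and range:
σ(1) = 4 → σ⁻¹(4) = 1
σ(2) = 5 → σ⁻¹(5) = 2
σ(3) = 1 → σ⁻¹(1) = 3
σ(4) = 2 → σ⁻¹(2) = 4
σ(5) = 6 → σ⁻¹(6) = 5
σ(6) = 3 → σ⁻¹(3) = 6
σ(7) = 7 → σ⁻¹(7) = 7

σ⁻¹ = [3 4 6 1 2 5 7]


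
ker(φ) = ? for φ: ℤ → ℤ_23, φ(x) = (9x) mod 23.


Kernel = preimage of identity
ker(φ) = {x ∈ ℤ : 9x ≡ 0 (mod 23)}. gcd(9,23) = 1, so 9x ≡ 0 (mod 23) ⟺ x ≡ 0 (mod 23/1 = 23). Hence ker(φ) = 23ℤ

ker(φ) = 23ℤ


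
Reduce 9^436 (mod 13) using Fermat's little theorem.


Fermat's little theorem: if p is prime and gcd(a,p)=1, then a^(p-1) ≡ 1 (mod p)
p = 13 is prime, gcd(9,13) = 1
Reduce exponent: 436 mod 12 = 4
So 9^436 ≡ 9^4 (mod 13)
9^4 mod 13 = 9

9^436 ≡ 9 (mod 13)


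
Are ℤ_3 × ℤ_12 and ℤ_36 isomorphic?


Comparing ℤ_3 × ℤ_12 and ℤ_36:
gcd(3,12) = 3 ≠ 1. Max element order in ℤ_3×ℤ_12 is lcm(3,12) = 12 < 36, so it has no element of order 36

No, ℤ_3 × ℤ_12 ≇ ℤ_36


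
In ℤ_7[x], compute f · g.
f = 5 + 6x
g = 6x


Expand and collect like terms; reduce coefficients mod 7:
x^0: 5·0 = 0 ≡ 0 (mod 7)
x^1: 5·6 + 6·0 = 30 ≡ 2 (mod 7)
x^2: 6·6 = 36 ≡ 1 (mod 7)
Result: 2x + x^2

f · g = 2x + x^2


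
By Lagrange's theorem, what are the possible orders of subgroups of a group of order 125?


Lagrange's theorem: |H| divides |G|
|G| = 125
Divisors of 125: 1, 5, 25, 125

Possible subgroup orders: {1, 5, 25, 125}


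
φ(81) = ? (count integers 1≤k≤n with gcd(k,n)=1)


Factor n: 81 = 3^4
φ(n) = n · ∏(1 - 1/p) over distinct primes p | n
φ(81) = 81 · (1 - 1/3) = 54

φ(81) = 54


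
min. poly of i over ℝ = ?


i satisfies x² + 1 = 0, irreducible over ℝ

Minimal polynomial: x² + 1


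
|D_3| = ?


|D_n| = 2n (n rotations and n reflections)
|D_3| = 2×3 = 6

|D_3| = 6


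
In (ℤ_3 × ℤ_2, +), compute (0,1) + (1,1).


Operation: componentwise addition mod (3, 2)
(0,1) + (1,1) = ((a₁+b₁) mod 3, (a₂+b₂) mod 2) with a = (0,1), b = (1,1)

(0,1) + (1,1) = (1,0)


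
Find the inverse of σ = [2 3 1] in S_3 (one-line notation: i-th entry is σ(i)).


To find σ⁻¹, swap domain and range:
σ(1) = 2 → σ⁻¹(2) = 1
σ(2) = 3 → σ⁻¹(3) = 2
σ(3) = 1 → σ⁻¹(1) = 3

σ⁻¹ = [3 1 2]


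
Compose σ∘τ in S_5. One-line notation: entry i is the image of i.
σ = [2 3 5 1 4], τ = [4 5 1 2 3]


σ∘τ: apply τ first, then σ
1 →τ 4 →σ 1
2 →τ 5 →σ 4
3 →τ 1 →σ 2
4 →τ 2 →σ 3
5 →τ 3 →σ 5

σ∘τ = [1 4 2 3 5]


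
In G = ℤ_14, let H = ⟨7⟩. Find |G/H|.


|⟨7⟩| = n / gcd(7, 14) = 14 / 7 = 2
H is normal (ℤ_14 is abelian).
|G/H| = |G| / |H| = 14 / 2 = 7

|G/H| = 7


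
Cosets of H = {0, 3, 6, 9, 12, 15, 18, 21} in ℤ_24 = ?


H = {0, 3, 6, 9, 12, 15, 18, 21}, |H| = 8
Number of cosets = |G|/|H| = 24/8 = 3
0 + H = {0, 3, 6, 9, 12, 15, 18, 21}
1 + H = {1, 4, 7, 10, 13, 16, 19, 22}
2 + H = {2, 5, 8, 11, 14, 17, 20, 23}

Cosets: 0+H={0,3,6,9,12,15,18,21}; 1+H={1,4,7,10,13,16,19,22}; 2+H={2,5,8,11,14,17,20,23}


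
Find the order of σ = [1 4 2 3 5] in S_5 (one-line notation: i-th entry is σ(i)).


Cycle decomposition: (2 4 3)
Cycle lengths: 3
Order = lcm(3) = 3

ord(σ) = 3


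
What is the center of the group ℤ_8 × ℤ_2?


Z(G) = {g ∈ G | gx = xg for all x ∈ G}
Direct product of abelian groups is abelian, so Z(G) = G

Z(ℤ_8 × ℤ_2) = ℤ_8 × ℤ_2


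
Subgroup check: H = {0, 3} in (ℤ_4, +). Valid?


Subgroup test for H = {0, 3} in (ℤ_4, +):
(1) 0 ∈ H? Yes
(2) Closure: for all a,b ∈ H, (a+b) mod 4 ∈ H? No  [counterexample: 3 + 3 = 2 ∉ H]
(3) Inverses: for all a ∈ H, -a mod 4 ∈ H? No

No, H is not a subgroup of ℤ_4


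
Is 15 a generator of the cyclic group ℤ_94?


g generates ℤ_n iff gcd(g, n) = 1
gcd(15, 94) = 1
Since gcd = 1, 15 is a generator.

Yes, 15 generates ℤ_94


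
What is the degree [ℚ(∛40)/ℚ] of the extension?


∛40 has minimal polynomial x³ - 40 (irreducible over ℚ since 40 is not a perfect cube)

[ℚ(∛40)/ℚ] = 3


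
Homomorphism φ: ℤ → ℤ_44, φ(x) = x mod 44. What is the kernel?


Kernel = preimage of identity
ker(φ) = {x ∈ ℤ : x ≡ 0 (mod 44)} = 44ℤ = {0, ±44, ±88, ...}

ker(φ) = 44ℤ


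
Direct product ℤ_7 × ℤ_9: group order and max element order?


|ℤ_7 × ℤ_9| = 7 × 9 = 63
Max element order = lcm(7,9) = 63
Cyclic? Yes (gcd=1)

|ℤ_7×ℤ_9| = 63, max element order = 63


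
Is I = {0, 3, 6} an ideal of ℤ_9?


Check ideal conditions for I = {0, 3, 6} in ℤ_9:
(1) I is an additive subgroup? Yes
(2) For r ∈ ℤ_9 and a ∈ I: r·a ∈ I? Yes

Yes, I is an ideal of ℤ_9


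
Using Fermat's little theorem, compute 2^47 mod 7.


Fermat's little theorem: if p is prime and gcd(a,p)=1, then a^(p-1) ≡ 1 (mod p)
p = 7 is prime, gcd(2,7) = 1
Reduce exponent: 47 mod 6 = 5
So 2^47 ≡ 2^5 (mod 7)
2^5 mod 7 = 4

2^47 ≡ 4 (mod 7)


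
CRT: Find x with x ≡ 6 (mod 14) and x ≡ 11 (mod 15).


m₁ = 14, m₂ = 15, gcd = 1, so CRT applies. M = m₁·m₂ = 210
Let M₁ = M/m₁ = 15, M₂ = M/m₂ = 14
Find y₁ ≡ M₁⁻¹ (mod m₁): 15⁻¹ ≡ 1 (mod 14)
Find y₂ ≡ M₂⁻¹ (mod m₂): 14⁻¹ ≡ 14 (mod 15)
x = a₁·M₁·y₁ + a₂·M₂·y₂ = 6·15·1 + 11·14·14 = 2246
Reduce mod 210: x ≡ 146
Check: 146 mod 14 = 6 ✓, 146 mod 15 = 11 ✓

x ≡ 146 (mod 210)


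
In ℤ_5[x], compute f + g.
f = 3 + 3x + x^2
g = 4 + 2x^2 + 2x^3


Add coefficients mod 5:
x^0: 3 + 4 = 2 (mod 5)
x^1: 3 + 0 = 3 (mod 5)
x^2: 1 + 2 = 3 (mod 5)
x^3: 0 + 2 = 2 (mod 5)
Result: 2 + 3x + 3x^2 + 2x^3

f + g = 2 + 3x + 3x^2 + 2x^3


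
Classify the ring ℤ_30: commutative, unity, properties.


ℤ_30 is a commutative ring with unity 1; 30 = 2×15 is composite, so 2·15 ≡ 0 gives zero divisors (not an integral domain)
Commutative: Yes
Integral domain: No
Has unity: Yes

ℤ_30: Commutative=Yes, Unity=Yes


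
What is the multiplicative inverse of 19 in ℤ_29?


Use the extended Euclidean algorithm to write 1 = 19·s + 29·t; then s mod 29 is the inverse.
Euclidean algorithm:
  19 = 0·29 + 19
  29 = 1·19 + 10
  19 = 1·10 + 9
  10 = 1·9 + 1
  9 = 9·1 + 0
gcd(19,29) = 1
Back-substitution gives: 19·(-3) + 29·(2) = 1
So 19⁻¹ ≡ -3 ≡ 26 (mod 29)
Check: 19 × 26 = 494 ≡ 1 (mod 29) ✓

19⁻¹ ≡ 26 (mod 29)
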